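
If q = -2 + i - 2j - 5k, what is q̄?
-2 - i + 2j + 5k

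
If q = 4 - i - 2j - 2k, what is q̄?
4 + i + 2j + 2k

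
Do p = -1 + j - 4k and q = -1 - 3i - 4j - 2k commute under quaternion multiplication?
No: pq = -3 - 15i + 15j + 9k ≠ -3 + 21i - 9j + 3k = qp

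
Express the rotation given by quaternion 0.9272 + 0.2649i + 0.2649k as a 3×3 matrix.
[[0.8597, -0.4912, 0.1403], [0.4912, 0.7193, -0.4912], [0.1403, 0.4912, 0.8597]]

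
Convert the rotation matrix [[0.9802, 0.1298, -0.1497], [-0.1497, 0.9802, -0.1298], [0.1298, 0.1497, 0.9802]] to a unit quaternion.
0.9925 + 0.0704i - 0.0704j - 0.0704k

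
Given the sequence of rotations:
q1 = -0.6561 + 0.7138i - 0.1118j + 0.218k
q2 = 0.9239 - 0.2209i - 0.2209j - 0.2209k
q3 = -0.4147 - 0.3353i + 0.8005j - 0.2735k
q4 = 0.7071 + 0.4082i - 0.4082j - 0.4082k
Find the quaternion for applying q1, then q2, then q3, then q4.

q2 · q1 = -0.425 + 0.7316i - 0.0679j + 0.5287k
q3 · q2 · q1 = 0.6205 + 0.2438i - 0.3349j - 0.6659k
q4 · q3 · q2 · q1 = -0.0693 + 0.5608i - 0.3178j - 0.7613k
-0.0693 + 0.5608i - 0.3178j - 0.7613k


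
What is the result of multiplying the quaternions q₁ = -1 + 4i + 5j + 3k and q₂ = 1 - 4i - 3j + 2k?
24 + 27i - 12j + 9k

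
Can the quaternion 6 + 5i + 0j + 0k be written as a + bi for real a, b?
Yes. The quaternion 6 + 5i has j- and k-coefficients y = z = 0, so it lies in the complex subalgebra spanned by 1 and i.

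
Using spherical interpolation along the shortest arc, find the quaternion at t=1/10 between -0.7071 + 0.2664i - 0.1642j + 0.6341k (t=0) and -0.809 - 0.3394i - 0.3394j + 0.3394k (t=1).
-0.7355 + 0.2068i - 0.1873j + 0.6174k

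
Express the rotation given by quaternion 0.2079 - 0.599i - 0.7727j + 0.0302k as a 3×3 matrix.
[[-0.196, 0.9131, -0.3575], [0.9383, 0.2806, 0.2024], [0.2851, -0.2957, -0.9117]]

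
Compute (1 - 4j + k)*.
1 + 4j - k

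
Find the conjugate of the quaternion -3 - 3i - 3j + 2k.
-3 + 3i + 3j - 2k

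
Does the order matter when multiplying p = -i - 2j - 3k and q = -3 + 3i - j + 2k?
Yes: pq = 7 - 4i - j + 16k ≠ 7 + 10i + 13j + 2k = qp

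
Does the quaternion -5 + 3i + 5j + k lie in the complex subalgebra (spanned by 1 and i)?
No. The quaternion -5 + 3i + 5j + k has j-coefficient y = 5 and k-coefficient z = 1, not both zero, so it does not lie in the complex subalgebra spanned by 1 and i.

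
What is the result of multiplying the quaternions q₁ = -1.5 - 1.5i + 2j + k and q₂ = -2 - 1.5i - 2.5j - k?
6.75 + 5.75i - 3.25j + 6.25k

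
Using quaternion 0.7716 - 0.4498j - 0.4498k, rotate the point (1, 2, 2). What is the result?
(0.191, 1.306, 2.694)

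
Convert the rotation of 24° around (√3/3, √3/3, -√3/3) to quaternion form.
0.9781 + 0.12i + 0.12j - 0.12k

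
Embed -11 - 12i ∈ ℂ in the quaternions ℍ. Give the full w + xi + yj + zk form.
-11 - 12i + 0j + 0k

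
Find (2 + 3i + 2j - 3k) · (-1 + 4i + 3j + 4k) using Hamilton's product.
-8 + 22i - 20j + 12k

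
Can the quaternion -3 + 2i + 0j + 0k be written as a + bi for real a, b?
Yes. The quaternion -3 + 2i has j- and k-coefficients y = z = 0, so it lies in the complex subalgebra spanned by 1 and i.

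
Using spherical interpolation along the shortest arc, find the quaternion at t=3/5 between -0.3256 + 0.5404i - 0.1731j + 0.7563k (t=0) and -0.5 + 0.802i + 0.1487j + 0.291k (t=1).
-0.4531 + 0.7345i + 0.0199j + 0.5049k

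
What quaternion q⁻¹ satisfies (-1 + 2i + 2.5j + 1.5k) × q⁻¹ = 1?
-0.0741 - 0.1481i - 0.1852j - 0.1111k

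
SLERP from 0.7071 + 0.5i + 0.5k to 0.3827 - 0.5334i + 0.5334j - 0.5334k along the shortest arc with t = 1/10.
0.6244 + 0.55i - 0.0719j + 0.55k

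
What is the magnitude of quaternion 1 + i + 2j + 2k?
√10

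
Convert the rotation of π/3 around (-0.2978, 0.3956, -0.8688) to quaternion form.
0.866 - 0.1489i + 0.1978j - 0.4344k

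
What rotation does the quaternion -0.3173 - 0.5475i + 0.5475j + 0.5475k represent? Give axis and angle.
axis = (-√3/3, √3/3, √3/3), θ = 217°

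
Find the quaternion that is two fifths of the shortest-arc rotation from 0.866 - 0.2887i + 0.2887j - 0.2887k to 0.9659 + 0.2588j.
0.9261 - 0.1766i + 0.2828j - 0.1766k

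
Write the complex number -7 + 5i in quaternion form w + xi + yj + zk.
-7 + 5i + 0j + 0k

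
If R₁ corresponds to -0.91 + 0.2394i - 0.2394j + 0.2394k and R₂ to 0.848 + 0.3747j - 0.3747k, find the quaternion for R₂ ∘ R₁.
-0.5923 + 0.203i - 0.6337j + 0.4543k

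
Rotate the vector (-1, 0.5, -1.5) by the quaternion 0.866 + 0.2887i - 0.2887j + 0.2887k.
(-0.5, 1, -1.5)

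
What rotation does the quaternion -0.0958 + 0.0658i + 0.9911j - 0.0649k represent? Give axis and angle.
axis = (0.0661, 0.9957, -0.0652), θ = 191°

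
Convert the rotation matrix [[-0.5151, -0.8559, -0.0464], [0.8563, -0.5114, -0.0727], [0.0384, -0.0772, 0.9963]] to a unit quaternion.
0.4924 - 0.0023i - 0.0431j + 0.8693k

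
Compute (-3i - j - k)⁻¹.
0.2727i + 0.0909j + 0.0909k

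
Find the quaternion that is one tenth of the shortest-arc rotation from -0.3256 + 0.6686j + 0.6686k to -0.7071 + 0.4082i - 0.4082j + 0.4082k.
-0.4094 + 0.056i + 0.5855j + 0.6975k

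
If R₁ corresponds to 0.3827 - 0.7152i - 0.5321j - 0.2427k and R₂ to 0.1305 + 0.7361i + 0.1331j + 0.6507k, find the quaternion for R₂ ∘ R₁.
0.8051 + 0.5023i - 0.3052j - 0.0791k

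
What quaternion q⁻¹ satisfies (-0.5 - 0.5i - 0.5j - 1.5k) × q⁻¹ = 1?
-0.1667 + 0.1667i + 0.1667j + 0.5k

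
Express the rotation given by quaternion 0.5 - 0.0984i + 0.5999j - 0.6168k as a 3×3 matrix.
[[-0.4806, 0.4987, 0.7213], [-0.7349, 0.2198, -0.6416], [-0.4785, -0.8384, 0.2609]]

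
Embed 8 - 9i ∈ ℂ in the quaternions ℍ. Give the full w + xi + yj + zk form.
8 - 9i + 0j + 0k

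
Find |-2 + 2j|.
√8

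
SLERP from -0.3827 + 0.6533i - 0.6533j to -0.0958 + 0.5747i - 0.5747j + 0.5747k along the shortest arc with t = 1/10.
-0.3597 + 0.6583i - 0.6583j + 0.0619k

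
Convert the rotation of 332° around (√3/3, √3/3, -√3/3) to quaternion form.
-0.9703 + 0.1397i + 0.1397j - 0.1397k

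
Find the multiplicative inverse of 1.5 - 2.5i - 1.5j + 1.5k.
0.1154 + 0.1923i + 0.1154j - 0.1154k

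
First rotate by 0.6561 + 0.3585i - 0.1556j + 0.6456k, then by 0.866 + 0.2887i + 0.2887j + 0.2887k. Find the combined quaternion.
0.3232 + 0.7312i - 0.0282j + 0.6001k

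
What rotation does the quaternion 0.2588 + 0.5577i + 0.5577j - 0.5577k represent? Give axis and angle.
axis = (√3/3, √3/3, -√3/3), θ = 5π/6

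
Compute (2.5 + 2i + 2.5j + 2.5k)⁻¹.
0.1099 - 0.0879i - 0.1099j - 0.1099k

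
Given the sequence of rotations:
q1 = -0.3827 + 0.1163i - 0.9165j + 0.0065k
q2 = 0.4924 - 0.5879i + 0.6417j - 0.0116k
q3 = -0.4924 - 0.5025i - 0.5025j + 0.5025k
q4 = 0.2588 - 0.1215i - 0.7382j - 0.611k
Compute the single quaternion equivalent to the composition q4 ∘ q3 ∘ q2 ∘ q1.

q2 · q1 = 0.4681 + 0.2758i - 0.6944j + 0.4718k
q3 · q2 · q1 = -0.6779 - 0.2592i + 0.4824j + 0.4904k
q4 · q3 · q2 · q1 = 0.4488 - 0.052i + 0.8432j + 0.2912k
0.4488 - 0.052i + 0.8432j + 0.2912k


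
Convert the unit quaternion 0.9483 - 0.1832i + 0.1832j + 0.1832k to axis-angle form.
axis = (-√3/3, √3/3, √3/3), θ = 37°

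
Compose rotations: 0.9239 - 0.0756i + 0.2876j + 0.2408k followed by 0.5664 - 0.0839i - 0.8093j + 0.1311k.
0.7181 - 0.3529i - 0.5745j + 0.1722k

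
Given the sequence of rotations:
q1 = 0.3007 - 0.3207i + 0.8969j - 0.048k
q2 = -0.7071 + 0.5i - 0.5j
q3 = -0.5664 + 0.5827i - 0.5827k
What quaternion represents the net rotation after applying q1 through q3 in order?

q2 · q1 = 0.3962 + 0.4011i - 0.7605j + 0.322k
q3 · q2 · q1 = -0.2705 - 0.4395i + 0.0094j - 0.8564k
-0.2705 - 0.4395i + 0.0094j - 0.8564k


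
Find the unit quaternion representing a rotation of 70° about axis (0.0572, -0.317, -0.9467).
0.8192 + 0.0328i - 0.1818j - 0.543k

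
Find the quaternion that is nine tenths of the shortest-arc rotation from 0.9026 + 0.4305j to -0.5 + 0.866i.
0.5804 - 0.8126i + 0.0531j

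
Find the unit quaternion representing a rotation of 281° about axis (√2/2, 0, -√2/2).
-0.7716 + 0.4498i - 0.4498k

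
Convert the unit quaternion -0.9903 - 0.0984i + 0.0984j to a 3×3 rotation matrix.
[[0.9806, -0.0194, -0.1949], [-0.0194, 0.9806, -0.1949], [0.1949, 0.1949, 0.9613]]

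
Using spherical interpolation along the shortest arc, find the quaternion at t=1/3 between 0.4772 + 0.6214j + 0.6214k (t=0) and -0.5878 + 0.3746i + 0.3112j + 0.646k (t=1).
0.1215 + 0.1598i + 0.6176j + 0.7604k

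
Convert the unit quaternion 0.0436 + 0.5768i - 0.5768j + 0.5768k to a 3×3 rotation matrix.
[[-0.3308, -0.7157, 0.6151], [-0.6151, -0.3308, -0.7157], [0.7157, -0.6151, -0.3308]]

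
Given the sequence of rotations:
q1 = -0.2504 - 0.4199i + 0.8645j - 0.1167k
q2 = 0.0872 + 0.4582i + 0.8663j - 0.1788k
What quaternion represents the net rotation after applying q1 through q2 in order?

q2 · q1 = -0.5992 - 0.0979i - 0.013j + 0.7945k
-0.5992 - 0.0979i - 0.013j + 0.7945k


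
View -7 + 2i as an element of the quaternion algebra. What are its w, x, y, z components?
-7 + 2i + 0j + 0k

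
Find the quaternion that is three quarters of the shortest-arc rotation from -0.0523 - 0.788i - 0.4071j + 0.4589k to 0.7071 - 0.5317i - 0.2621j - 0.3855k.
0.5841 - 0.7077i - 0.3549j - 0.1788k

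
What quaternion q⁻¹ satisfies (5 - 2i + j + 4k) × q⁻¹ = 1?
0.1087 + 0.0435i - 0.0217j - 0.087k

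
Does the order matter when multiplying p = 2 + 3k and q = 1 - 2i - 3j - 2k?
Yes: pq = 8 + 5i - 12j - k ≠ 8 - 13i - k = qp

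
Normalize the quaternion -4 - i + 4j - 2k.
-0.6576 - 0.1644i + 0.6576j - 0.3288k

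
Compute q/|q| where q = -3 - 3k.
-0.7071 - 0.7071k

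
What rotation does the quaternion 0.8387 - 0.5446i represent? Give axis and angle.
axis = (-1, 0, 0), θ = 66°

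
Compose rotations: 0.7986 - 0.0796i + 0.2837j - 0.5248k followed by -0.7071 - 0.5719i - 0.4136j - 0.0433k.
-0.5156 - 0.1711i - 0.8276j + 0.1413k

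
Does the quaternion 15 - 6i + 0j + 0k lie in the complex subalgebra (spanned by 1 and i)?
Yes. The quaternion 15 - 6i has j- and k-coefficients y = z = 0, so it lies in the complex subalgebra spanned by 1 and i.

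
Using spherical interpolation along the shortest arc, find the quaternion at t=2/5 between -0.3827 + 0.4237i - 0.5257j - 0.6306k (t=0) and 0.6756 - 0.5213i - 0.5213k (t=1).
-0.6588 + 0.6061i - 0.4001j - 0.1964k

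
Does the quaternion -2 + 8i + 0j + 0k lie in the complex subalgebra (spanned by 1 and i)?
Yes. The quaternion -2 + 8i has j- and k-coefficients y = z = 0, so it lies in the complex subalgebra spanned by 1 and i.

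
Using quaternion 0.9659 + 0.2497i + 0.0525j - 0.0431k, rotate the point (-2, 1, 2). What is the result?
(-1.712, 0.012, 2.463)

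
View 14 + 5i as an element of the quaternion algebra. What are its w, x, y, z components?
14 + 5i + 0j + 0k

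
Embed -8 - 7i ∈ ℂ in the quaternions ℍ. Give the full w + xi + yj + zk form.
-8 - 7i + 0j + 0k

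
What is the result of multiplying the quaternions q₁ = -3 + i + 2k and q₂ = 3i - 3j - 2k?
1 - 3i + 17j + 3k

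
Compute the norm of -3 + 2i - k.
√14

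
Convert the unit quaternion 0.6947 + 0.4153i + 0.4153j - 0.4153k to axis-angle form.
axis = (√3/3, √3/3, -√3/3), θ = 92°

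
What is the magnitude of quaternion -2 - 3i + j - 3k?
√23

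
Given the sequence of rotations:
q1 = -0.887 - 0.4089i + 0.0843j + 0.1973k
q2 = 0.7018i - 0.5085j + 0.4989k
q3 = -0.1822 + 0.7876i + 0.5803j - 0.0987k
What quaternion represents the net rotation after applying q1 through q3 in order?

q2 · q1 = 0.2314 - 0.7649i + 0.1086j - 0.5913k
q3 · q2 · q1 = 0.4389 - 0.0108i + 0.6557j + 0.6143k
0.4389 - 0.0108i + 0.6557j + 0.6143k


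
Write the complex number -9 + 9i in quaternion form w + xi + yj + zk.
-9 + 9i + 0j + 0k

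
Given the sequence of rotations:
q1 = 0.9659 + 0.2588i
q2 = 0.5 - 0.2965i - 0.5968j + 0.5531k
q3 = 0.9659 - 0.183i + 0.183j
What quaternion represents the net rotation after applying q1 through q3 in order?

q2 · q1 = 0.5597 - 0.157i - 0.4333j + 0.6887k
q3 · q2 · q1 = 0.5912 - 0.128i - 0.1901j + 0.7732k
0.5912 - 0.128i - 0.1901j + 0.7732k


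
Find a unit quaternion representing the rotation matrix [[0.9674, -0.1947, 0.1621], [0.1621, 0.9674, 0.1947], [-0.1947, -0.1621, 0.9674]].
0.9877 - 0.0903i + 0.0903j + 0.0903k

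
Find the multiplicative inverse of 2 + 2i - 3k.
0.1176 - 0.1176i + 0.1765k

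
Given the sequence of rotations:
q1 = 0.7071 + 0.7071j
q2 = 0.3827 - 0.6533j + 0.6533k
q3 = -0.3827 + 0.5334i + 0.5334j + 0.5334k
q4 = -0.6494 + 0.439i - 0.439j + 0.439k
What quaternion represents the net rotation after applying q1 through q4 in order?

q2 · q1 = 0.7326 - 0.4619i - 0.1913j + 0.4619k
q3 · q2 · q1 = -0.1783 + 0.916i - 0.0288j + 0.3583k
q4 · q3 · q2 · q1 = -0.4563 - 0.8178i + 0.3418j + 0.0785k
-0.4563 - 0.8178i + 0.3418j + 0.0785k


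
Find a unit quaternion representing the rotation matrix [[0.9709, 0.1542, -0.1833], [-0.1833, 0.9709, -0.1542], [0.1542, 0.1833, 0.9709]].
0.989 + 0.0853i - 0.0853j - 0.0853k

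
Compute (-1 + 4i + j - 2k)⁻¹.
-0.0455 - 0.1818i - 0.0455j + 0.0909k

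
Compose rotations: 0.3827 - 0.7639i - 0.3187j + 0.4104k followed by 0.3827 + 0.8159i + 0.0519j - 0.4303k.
0.9629 - 0.0959i - 0.1082j - 0.228k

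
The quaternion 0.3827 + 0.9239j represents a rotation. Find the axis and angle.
axis = (0, 1, 0), θ = 3π/4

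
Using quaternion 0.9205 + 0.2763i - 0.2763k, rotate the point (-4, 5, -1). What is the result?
(-0.693, 6.017, 2.307)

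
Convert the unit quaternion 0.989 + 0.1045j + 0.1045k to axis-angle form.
axis = (0, √2/2, √2/2), θ = 17°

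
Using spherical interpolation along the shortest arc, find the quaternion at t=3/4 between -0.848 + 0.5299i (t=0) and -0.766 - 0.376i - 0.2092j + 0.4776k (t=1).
-0.8905 - 0.1484i - 0.1725j + 0.3939k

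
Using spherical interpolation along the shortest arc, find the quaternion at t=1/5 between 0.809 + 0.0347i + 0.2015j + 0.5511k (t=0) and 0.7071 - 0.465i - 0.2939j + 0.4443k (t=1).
0.8237 - 0.0729i + 0.1025j + 0.5529k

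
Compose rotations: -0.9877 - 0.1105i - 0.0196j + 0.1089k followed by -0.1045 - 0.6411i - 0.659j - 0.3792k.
0.0608 + 0.5656i + 0.7647j + 0.3029k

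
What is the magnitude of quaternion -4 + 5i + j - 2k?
√46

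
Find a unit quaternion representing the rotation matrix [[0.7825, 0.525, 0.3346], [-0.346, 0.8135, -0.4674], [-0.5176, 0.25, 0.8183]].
0.9239 + 0.1941i + 0.2306j - 0.2357k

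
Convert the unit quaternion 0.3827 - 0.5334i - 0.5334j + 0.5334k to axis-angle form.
axis = (-√3/3, -√3/3, √3/3), θ = 3π/4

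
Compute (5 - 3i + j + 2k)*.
5 + 3i - j - 2k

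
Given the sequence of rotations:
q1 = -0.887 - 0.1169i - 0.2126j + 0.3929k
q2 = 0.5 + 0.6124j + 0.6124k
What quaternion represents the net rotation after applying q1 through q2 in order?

q2 · q1 = -0.5539 + 0.3124i - 0.7211j - 0.2752k
-0.5539 + 0.3124i - 0.7211j - 0.2752k


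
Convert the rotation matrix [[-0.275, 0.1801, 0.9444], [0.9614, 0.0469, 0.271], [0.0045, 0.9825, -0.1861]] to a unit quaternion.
0.3827 + 0.4648i + 0.614j + 0.5104k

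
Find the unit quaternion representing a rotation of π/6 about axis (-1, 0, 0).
0.9659 - 0.2588i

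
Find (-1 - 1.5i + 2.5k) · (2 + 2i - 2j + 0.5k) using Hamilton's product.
-0.25 + 7.75j + 7.5k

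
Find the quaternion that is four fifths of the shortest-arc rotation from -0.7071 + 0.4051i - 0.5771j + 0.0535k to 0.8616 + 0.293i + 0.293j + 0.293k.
-0.8831 - 0.154i - 0.3766j - 0.2337k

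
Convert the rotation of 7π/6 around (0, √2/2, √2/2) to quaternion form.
-0.2588 + 0.683j + 0.683k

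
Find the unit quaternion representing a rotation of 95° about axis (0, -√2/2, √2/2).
0.6756 - 0.5213j + 0.5213k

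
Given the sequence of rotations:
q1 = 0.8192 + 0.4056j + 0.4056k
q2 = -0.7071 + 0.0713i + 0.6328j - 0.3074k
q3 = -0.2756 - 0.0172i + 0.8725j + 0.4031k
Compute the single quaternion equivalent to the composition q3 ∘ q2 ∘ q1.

q2 · q1 = -0.7112 + 0.4398i + 0.2027j - 0.5097k
q3 · q2 · q1 = 0.2322 - 0.6354i - 0.5079j - 0.5334k
0.2322 - 0.6354i - 0.5079j - 0.5334k


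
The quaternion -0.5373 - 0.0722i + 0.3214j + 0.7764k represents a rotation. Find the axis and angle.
axis = (-0.0856, 0.3811, 0.9206), θ = 245°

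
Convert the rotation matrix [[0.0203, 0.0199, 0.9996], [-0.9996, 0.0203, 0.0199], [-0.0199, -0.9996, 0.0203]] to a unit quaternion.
0.515 - 0.4949i + 0.4949j - 0.4949k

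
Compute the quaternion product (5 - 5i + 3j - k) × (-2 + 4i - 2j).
16 + 28i - 20j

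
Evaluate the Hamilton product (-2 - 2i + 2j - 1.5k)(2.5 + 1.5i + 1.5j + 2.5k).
-1.25 - 0.75i + 4.75j - 14.75k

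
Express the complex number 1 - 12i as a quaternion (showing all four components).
1 - 12i + 0j + 0k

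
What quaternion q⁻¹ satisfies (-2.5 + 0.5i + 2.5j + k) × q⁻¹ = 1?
-0.1818 - 0.0364i - 0.1818j - 0.0727k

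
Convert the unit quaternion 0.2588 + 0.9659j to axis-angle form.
axis = (0, 1, 0), θ = 5π/6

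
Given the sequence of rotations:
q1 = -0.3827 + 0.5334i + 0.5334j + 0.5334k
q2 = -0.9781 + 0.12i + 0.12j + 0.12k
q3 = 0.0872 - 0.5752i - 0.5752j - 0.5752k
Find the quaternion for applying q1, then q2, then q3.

q2 · q1 = 0.1823 - 0.5676i - 0.5676j - 0.5676k
q3 · q2 · q1 = -0.9636 - 0.1544i - 0.1544j - 0.1544k
-0.9636 - 0.1544i - 0.1544j - 0.1544k


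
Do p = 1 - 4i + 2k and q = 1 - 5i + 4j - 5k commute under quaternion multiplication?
No: pq = -9 - 17i - 26j - 19k ≠ -9 - i + 34j + 13k = qp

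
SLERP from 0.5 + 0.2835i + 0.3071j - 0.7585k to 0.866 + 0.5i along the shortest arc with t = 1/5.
0.6256 + 0.3568i + 0.2604j - 0.6431k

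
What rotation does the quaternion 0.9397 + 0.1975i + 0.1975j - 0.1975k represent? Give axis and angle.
axis = (√3/3, √3/3, -√3/3), θ = 40°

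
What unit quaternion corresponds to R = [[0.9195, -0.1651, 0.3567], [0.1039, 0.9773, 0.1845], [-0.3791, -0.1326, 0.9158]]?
0.9763 - 0.0812i + 0.1884j + 0.0689k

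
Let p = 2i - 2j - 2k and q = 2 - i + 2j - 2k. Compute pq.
2 + 12i + 2j - 2k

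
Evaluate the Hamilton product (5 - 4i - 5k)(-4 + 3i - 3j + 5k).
17 + 16i - 10j + 57k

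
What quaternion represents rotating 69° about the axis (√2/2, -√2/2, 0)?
0.8241 + 0.4005i - 0.4005j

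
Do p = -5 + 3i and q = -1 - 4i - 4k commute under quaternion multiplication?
No: pq = 17 + 17i + 12j + 20k ≠ 17 + 17i - 12j + 20k = qp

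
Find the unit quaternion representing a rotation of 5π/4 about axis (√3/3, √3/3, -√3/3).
-0.3827 + 0.5334i + 0.5334j - 0.5334k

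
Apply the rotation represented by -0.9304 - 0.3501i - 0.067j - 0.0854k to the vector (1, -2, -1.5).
(0.924, -0.315, -2.51)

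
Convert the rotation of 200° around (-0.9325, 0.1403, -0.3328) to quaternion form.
-0.1736 - 0.9183i + 0.1382j - 0.3277k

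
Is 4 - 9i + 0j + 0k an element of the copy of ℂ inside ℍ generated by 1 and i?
Yes. The quaternion 4 - 9i has j- and k-coefficients y = z = 0, so it lies in the complex subalgebra spanned by 1 and i.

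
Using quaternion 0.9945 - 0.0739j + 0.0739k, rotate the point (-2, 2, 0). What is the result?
(-2.25, 1.684, -0.316)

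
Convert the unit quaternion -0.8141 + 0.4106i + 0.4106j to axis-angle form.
axis = (√2/2, √2/2, 0), θ = 289°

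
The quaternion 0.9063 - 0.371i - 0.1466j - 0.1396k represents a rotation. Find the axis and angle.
axis = (-0.8778, -0.3469, -0.3303), θ = 50°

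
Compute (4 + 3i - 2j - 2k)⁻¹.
0.1212 - 0.0909i + 0.0606j + 0.0606k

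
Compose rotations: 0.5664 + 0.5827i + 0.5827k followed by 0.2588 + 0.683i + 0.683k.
-0.6494 + 0.5377i + 0.5377k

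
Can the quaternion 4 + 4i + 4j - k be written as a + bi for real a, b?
No. The quaternion 4 + 4i + 4j - k has j-coefficient y = 4 and k-coefficient z = -1, not both zero, so it does not lie in the complex subalgebra spanned by 1 and i.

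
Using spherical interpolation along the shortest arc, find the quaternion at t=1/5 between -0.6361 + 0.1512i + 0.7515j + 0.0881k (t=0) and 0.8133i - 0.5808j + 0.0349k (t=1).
-0.5646 - 0.0783i + 0.8188j + 0.0691k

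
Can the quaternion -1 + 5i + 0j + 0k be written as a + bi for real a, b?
Yes. The quaternion -1 + 5i has j- and k-coefficients y = z = 0, so it lies in the complex subalgebra spanned by 1 and i.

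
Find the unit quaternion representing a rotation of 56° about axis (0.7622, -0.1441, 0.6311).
0.8829 + 0.3578i - 0.0677j + 0.2963k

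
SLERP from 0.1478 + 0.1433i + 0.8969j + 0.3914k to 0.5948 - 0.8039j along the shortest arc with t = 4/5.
-0.4662 + 0.0326i + 0.8796j + 0.0891k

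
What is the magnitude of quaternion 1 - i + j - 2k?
√7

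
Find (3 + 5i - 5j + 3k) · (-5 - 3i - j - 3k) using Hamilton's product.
4 - 16i + 28j - 44k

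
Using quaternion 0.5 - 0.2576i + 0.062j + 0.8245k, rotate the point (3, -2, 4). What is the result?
(-0.84, 4.802, 2.289)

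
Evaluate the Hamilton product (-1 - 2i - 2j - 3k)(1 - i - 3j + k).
-6 - 12i + 6j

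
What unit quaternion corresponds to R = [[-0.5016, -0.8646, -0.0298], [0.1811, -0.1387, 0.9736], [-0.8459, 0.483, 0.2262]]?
0.3827 - 0.3205i + 0.5331j + 0.6831k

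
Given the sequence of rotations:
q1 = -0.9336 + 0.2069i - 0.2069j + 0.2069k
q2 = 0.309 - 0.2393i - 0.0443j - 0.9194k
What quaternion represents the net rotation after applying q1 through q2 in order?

q2 · q1 = -0.0579 + 0.088i - 0.1633j + 0.981k
-0.0579 + 0.088i - 0.1633j + 0.981k


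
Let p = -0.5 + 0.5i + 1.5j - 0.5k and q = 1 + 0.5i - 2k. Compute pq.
-1.75 - 2.75i + 2.25j - 0.25k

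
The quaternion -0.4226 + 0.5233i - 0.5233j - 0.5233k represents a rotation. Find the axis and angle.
axis = (√3/3, -√3/3, -√3/3), θ = 230°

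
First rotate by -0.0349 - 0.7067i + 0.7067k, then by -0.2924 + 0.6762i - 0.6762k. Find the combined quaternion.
0.9659 + 0.183i - 0.183k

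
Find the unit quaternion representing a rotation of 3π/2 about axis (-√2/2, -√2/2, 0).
-0.7071 - 0.5i - 0.5j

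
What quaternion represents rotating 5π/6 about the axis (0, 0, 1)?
0.2588 + 0.9659k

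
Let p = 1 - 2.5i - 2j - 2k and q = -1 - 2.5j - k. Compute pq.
-8 - 0.5i - 3j + 7.25k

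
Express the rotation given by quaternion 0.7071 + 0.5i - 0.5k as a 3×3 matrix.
[[0.5, 0.7071, -0.5], [-0.7071, 0, -0.7071], [-0.5, 0.7071, 0.5]]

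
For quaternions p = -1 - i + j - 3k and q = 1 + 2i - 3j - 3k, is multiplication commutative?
No: pq = -5 - 15i - 5j + k ≠ -5 + 9i + 13j - k = qp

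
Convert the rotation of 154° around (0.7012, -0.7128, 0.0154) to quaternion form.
0.225 + 0.6832i - 0.6945j + 0.015k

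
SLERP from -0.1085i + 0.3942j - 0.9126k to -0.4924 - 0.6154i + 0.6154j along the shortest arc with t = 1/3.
-0.2106 - 0.3479i + 0.5711j - 0.713k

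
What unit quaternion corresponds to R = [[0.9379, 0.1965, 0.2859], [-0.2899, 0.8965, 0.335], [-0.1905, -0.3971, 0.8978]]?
0.9659 - 0.1895i + 0.1233j - 0.1259k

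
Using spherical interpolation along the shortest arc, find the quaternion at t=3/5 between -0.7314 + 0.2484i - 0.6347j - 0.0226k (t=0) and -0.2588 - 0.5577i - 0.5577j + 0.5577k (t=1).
-0.5394 - 0.2693i - 0.7016j + 0.3798k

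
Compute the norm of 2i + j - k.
√6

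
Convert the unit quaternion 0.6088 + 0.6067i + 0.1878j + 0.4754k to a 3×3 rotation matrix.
[[0.4775, -0.351, 0.8055], [0.8067, -0.1882, -0.5602], [0.3482, 0.9173, 0.1933]]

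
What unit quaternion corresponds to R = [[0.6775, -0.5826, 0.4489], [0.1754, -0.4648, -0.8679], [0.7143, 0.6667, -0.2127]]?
0.5 + 0.7673i - 0.1327j + 0.379k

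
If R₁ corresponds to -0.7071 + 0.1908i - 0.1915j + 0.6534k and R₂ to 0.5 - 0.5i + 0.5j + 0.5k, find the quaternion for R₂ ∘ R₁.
-0.4891 + 0.8714i - 0.0272j - 0.0265k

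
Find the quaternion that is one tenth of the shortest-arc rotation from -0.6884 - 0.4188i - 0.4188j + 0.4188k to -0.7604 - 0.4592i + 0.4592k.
-0.7017 - 0.4265i - 0.3792j + 0.4265k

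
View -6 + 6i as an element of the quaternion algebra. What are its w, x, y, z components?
-6 + 6i + 0j + 0k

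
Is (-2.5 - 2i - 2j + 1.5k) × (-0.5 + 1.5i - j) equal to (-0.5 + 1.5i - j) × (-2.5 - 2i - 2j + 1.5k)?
No: pq = 2.25 - 1.25i + 5.75j + 4.25k ≠ 2.25 - 4.25i + 1.25j - 5.75k = qp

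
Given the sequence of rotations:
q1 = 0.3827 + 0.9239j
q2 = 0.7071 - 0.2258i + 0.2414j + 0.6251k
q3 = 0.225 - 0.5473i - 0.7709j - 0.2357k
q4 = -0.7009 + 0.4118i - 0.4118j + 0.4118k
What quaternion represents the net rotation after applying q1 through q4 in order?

q2 · q1 = 0.0476 - 0.6639i + 0.7457j + 0.0306k
q3 · q2 · q1 = 0.2294 - 0.0233i + 0.3043j - 0.9243k
q4 · q3 · q2 · q1 = 0.3547 + 0.3661i + 0.0633j + 0.858k
0.3547 + 0.3661i + 0.0633j + 0.858k


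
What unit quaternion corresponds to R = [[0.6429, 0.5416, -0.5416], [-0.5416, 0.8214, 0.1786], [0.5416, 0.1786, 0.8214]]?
0.9063 - 0.2988j - 0.2988k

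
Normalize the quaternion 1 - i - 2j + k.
0.378 - 0.378i - 0.7559j + 0.378k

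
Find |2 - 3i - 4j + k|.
√30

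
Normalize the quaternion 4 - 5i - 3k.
0.5657 - 0.7071i - 0.4243k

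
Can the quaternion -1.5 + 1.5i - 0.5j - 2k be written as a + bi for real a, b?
No. The quaternion -1.5 + 1.5i - 0.5j - 2k has j-coefficient y = -0.5 and k-coefficient z = -2, not both zero, so it does not lie in the complex subalgebra spanned by 1 and i.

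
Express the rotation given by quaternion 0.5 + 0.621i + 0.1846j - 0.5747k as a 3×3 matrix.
[[0.2713, 0.804, -0.5292], [-0.3454, -0.4318, -0.8332], [-0.8984, 0.4088, 0.1606]]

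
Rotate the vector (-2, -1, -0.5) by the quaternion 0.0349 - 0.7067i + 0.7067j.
(0.972, 1.972, 0.647)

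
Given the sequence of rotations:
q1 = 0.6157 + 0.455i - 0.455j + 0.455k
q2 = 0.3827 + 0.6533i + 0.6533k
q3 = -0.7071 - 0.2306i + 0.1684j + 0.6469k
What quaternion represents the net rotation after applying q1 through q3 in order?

q2 · q1 = -0.3589 + 0.8736i - 0.1741j + 0.2791k
q3 · q2 · q1 = 0.304 - 0.3753i + 0.6922j - 0.5365k
0.304 - 0.3753i + 0.6922j - 0.5365k


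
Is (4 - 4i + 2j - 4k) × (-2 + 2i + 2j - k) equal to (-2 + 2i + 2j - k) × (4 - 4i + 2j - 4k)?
No: pq = -8 + 22i - 8j - 8k ≠ -8 + 10i + 16j + 16k = qp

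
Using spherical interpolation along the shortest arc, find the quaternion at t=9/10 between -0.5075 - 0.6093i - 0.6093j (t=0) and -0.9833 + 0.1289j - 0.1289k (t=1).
-0.9887 - 0.0762i + 0.0451j - 0.1213k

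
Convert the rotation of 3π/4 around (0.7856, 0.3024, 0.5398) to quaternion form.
0.3827 + 0.7258i + 0.2794j + 0.4987k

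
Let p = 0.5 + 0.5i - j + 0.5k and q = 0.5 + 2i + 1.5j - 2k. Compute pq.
1.75 + 2.5i + 2.25j + 2k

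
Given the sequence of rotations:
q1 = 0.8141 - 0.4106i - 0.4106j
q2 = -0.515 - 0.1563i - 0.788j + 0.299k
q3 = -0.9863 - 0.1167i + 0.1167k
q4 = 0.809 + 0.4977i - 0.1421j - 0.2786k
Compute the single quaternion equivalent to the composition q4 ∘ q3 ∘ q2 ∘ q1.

q2 · q1 = -0.807 + 0.207i - 0.5528j - 0.016k
q3 · q2 · q1 = 0.822 - 0.0455i + 0.5675j - 0.0139k
q4 · q3 · q2 · q1 = 0.7644 + 0.5324i + 0.3619j + 0.0357k
0.7644 + 0.5324i + 0.3619j + 0.0357k


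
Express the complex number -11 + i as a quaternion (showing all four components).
-11 + i + 0j + 0k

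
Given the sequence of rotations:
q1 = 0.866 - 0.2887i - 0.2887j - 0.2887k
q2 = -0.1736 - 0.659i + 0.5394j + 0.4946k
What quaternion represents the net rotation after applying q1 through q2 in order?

q2 · q1 = -0.0421 - 0.5335i + 0.1842j + 0.8244k
-0.0421 - 0.5335i + 0.1842j + 0.8244k


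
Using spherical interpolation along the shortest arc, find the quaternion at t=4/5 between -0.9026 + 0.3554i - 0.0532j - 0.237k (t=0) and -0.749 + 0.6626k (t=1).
-0.8557 + 0.0846i - 0.0127j + 0.5104k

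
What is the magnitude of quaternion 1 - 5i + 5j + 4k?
√67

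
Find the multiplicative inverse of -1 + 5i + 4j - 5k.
-0.0149 - 0.0746i - 0.0597j + 0.0746k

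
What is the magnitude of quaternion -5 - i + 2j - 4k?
√46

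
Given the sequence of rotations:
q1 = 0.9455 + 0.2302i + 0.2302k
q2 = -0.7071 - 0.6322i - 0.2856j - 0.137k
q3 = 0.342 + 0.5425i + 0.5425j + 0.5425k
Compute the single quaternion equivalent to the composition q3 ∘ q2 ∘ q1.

q2 · q1 = -0.4915 - 0.8263i - 0.156j - 0.2266k
q3 · q2 · q1 = 0.4877 - 0.5875i - 0.6453j + 0.0195k
0.4877 - 0.5875i - 0.6453j + 0.0195k


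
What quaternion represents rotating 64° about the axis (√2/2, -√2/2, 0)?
0.848 + 0.3747i - 0.3747j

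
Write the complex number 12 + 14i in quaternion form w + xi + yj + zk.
12 + 14i + 0j + 0k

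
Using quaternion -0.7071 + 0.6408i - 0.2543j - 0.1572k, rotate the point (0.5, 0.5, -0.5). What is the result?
(0.057, -0.48, -0.718)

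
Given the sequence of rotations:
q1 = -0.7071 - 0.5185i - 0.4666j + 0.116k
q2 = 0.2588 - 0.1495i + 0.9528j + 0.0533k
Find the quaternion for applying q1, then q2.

q2 · q1 = 0.1779 + 0.1069i - 0.8048j + 0.5561k
0.1779 + 0.1069i - 0.8048j + 0.5561k


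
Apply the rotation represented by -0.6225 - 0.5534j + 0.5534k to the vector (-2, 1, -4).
(-1.617, 4.215, -0.785)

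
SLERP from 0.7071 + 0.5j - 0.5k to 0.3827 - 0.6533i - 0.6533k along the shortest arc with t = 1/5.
0.6857 - 0.1507i + 0.4225j - 0.5732k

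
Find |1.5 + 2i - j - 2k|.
3.354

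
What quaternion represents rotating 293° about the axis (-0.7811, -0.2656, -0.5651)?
-0.8339 - 0.4311i - 0.1466j - 0.3119k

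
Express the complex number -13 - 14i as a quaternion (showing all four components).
-13 - 14i + 0j + 0k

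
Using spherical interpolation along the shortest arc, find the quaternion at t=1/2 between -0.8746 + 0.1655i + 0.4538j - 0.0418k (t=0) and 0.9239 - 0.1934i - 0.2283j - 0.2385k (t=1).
-0.9145 + 0.1825i + 0.3468j + 0.1k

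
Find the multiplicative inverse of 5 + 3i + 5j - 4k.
0.0667 - 0.04i - 0.0667j + 0.0533k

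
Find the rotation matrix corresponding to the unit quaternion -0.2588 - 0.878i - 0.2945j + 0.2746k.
[[0.6757, 0.6593, -0.3298], [0.375, -0.6926, -0.6162], [-0.6346, 0.2927, -0.7152]]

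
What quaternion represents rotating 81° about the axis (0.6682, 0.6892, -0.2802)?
0.7604 + 0.434i + 0.4476j - 0.182k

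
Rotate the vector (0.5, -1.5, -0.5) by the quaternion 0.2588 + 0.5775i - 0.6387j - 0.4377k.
(1.085, -0.537, -1.133)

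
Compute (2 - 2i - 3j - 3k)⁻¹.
0.0769 + 0.0769i + 0.1154j + 0.1154k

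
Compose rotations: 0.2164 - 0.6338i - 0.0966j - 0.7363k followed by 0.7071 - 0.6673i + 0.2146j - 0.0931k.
-0.3177 - 0.7596i - 0.4542j - 0.3403k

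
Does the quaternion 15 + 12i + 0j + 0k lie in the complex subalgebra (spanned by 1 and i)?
Yes. The quaternion 15 + 12i has j- and k-coefficients y = z = 0, so it lies in the complex subalgebra spanned by 1 and i.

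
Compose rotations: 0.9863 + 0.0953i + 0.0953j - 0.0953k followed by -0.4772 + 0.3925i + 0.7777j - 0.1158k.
-0.5932 + 0.2786i + 0.7479j - 0.1054k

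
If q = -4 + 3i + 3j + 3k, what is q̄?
-4 - 3i - 3j - 3k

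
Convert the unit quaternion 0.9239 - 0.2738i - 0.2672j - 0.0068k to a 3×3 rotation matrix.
[[0.8571, 0.1589, -0.49], [0.1338, 0.85, 0.5096], [0.4975, -0.5023, 0.7073]]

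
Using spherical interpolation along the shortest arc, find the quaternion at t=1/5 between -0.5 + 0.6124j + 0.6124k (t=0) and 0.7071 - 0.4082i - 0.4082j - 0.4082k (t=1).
-0.5559 + 0.0857i + 0.5847j + 0.5847k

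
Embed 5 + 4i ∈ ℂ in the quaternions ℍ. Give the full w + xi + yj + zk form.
5 + 4i + 0j + 0k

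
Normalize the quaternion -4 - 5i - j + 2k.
-0.5898 - 0.7372i - 0.1474j + 0.2949k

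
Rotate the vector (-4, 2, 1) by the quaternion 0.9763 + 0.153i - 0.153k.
(-3.262, 2.709, 1.738)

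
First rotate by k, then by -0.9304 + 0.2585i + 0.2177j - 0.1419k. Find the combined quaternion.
0.1419 + 0.2177i - 0.2585j - 0.9304k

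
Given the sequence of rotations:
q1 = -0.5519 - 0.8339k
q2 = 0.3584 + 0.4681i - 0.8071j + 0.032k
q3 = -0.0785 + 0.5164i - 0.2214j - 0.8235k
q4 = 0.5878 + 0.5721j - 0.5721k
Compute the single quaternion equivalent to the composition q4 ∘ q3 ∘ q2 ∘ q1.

q2 · q1 = -0.1711 + 0.4147i + 0.8358j - 0.3165k
q3 · q2 · q1 = -0.2763 + 0.6374i - 0.2058j + 0.6892k
q4 · q3 · q2 · q1 = 0.3496 + 0.6512i - 0.6437j + 0.1985k
0.3496 + 0.6512i - 0.6437j + 0.1985k


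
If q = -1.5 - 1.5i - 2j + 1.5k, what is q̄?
-1.5 + 1.5i + 2j - 1.5k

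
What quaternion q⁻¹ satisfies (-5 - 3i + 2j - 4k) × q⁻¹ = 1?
-0.0926 + 0.0556i - 0.037j + 0.0741k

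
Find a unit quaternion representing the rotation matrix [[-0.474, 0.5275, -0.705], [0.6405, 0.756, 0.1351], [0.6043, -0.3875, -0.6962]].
-0.3827 + 0.3414i + 0.8553j - 0.0738k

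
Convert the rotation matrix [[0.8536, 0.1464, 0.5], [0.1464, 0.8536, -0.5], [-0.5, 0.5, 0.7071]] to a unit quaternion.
0.9239 + 0.2706i + 0.2706j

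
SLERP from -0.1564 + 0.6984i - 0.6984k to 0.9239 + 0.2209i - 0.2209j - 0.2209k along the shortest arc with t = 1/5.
0.1169 + 0.7009i - 0.0621j - 0.7009k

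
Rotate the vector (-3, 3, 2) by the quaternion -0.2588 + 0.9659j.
(1.598, 3, -3.232)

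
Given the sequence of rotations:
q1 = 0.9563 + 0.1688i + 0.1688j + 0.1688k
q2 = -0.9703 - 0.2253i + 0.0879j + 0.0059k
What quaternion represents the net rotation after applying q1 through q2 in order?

q2 · q1 = -0.9057 - 0.3654i - 0.0407j - 0.211k
-0.9057 - 0.3654i - 0.0407j - 0.211k


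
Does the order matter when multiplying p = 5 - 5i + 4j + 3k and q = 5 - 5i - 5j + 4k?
Yes: pq = 8 - 19i + 80k ≠ 8 - 81i - 10j - 10k = qp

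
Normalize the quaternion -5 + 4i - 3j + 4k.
-0.6155 + 0.4924i - 0.3693j + 0.4924k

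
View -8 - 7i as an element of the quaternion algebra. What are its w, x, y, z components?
-8 - 7i + 0j + 0k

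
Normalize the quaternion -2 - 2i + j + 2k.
-0.5547 - 0.5547i + 0.2774j + 0.5547k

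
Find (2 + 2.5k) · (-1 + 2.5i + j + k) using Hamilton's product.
-4.5 + 2.5i + 8.25j - 0.5k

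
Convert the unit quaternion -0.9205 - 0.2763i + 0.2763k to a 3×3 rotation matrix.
[[0.8473, 0.5087, -0.1527], [-0.5087, 0.6946, -0.5087], [-0.1527, 0.5087, 0.8473]]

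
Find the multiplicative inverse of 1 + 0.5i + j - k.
0.3077 - 0.1538i - 0.3077j + 0.3077k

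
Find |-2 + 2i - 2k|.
√12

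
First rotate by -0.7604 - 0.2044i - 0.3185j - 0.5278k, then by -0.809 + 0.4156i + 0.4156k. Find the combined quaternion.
0.9195 - 0.0183i + 0.3921j - 0.0214k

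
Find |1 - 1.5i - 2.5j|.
3.082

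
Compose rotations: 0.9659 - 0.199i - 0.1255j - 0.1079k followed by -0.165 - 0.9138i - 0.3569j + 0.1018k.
-0.375 - 0.7985i - 0.4429j + 0.1598k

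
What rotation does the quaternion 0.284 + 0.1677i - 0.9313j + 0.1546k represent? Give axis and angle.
axis = (0.1749, -0.9713, 0.1612), θ = 147°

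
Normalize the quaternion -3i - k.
-0.9487i - 0.3162k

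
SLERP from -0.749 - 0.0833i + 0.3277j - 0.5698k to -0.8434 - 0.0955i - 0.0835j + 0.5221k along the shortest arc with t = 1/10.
-0.823 - 0.0918i + 0.3006j - 0.4732k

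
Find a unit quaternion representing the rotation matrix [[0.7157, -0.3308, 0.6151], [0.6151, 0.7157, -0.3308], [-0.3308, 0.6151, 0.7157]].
0.887 + 0.2666i + 0.2666j + 0.2666k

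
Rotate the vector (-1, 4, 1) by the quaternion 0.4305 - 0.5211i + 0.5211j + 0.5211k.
(-3.975, 0.741, 1.283)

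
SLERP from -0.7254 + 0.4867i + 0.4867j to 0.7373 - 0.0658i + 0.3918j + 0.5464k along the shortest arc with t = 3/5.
-0.8767 + 0.2861i - 0.0362j - 0.3849k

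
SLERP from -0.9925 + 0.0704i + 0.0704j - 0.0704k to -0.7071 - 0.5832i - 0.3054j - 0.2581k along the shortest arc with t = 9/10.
-0.7642 - 0.5297i - 0.2736j - 0.2459k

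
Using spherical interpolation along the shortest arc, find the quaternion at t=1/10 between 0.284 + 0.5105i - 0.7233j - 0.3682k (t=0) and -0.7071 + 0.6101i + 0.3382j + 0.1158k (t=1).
0.3739 + 0.4068i - 0.746j - 0.3718k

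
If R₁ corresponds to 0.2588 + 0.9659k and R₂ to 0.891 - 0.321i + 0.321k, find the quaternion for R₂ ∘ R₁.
-0.0795 - 0.0831i + 0.3101j + 0.9437k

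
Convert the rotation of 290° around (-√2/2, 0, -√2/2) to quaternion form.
-0.8192 - 0.4056i - 0.4056k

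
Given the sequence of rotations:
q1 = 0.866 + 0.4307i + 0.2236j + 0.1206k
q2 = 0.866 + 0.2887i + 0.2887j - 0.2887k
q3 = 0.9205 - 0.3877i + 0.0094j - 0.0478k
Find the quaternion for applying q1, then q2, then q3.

q2 · q1 = 0.5959 + 0.7224i + 0.2845j - 0.2054k
q3 · q2 · q1 = 0.8161 + 0.4456i + 0.1533j - 0.3346k
0.8161 + 0.4456i + 0.1533j - 0.3346k


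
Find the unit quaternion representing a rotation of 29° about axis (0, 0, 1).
0.9681 + 0.2504k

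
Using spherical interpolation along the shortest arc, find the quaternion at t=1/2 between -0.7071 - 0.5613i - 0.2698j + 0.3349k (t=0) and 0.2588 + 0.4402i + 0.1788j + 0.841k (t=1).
-0.6244 - 0.6474i - 0.29j - 0.3271k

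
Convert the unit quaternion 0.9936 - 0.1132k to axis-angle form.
axis = (0, 0, -1), θ = 13°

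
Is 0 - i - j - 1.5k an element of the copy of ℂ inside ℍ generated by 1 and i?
No. The quaternion -i - j - 1.5k has j-coefficient y = -1 and k-coefficient z = -1.5, not both zero, so it does not lie in the complex subalgebra spanned by 1 and i.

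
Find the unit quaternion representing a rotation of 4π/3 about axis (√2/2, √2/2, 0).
-0.5 + 0.6124i + 0.6124j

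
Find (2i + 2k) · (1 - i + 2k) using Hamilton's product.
-2 + 2i - 6j + 2k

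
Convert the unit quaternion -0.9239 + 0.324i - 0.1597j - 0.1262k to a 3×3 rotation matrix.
[[0.9171, -0.3367, 0.2133], [0.1297, 0.7582, 0.639], [-0.3769, -0.5584, 0.739]]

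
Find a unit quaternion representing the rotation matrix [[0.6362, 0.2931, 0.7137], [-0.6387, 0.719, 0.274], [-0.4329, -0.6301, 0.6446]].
0.866 - 0.261i + 0.331j - 0.269k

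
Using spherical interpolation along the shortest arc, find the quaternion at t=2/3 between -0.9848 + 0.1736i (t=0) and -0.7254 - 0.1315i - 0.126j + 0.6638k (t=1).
-0.8771 - 0.0294i - 0.0894j + 0.471k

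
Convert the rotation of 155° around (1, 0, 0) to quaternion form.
0.2164 + 0.9763i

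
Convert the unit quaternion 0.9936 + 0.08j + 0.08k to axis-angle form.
axis = (0, √2/2, √2/2), θ = 13°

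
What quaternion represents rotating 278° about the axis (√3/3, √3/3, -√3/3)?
-0.7547 + 0.3788i + 0.3788j - 0.3788k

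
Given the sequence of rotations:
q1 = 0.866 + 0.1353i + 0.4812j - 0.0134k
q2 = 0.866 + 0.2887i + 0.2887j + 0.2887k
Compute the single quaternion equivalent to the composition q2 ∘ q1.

q2 · q1 = 0.5758 + 0.2244i + 0.7097j + 0.3383k
0.5758 + 0.2244i + 0.7097j + 0.3383k


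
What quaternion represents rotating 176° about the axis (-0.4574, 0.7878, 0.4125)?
0.0349 - 0.4571i + 0.7873j + 0.4122k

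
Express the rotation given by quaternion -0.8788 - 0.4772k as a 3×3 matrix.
[[0.5446, -0.8387, 0], [0.8387, 0.5446, 0], [0, 0, 1]]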